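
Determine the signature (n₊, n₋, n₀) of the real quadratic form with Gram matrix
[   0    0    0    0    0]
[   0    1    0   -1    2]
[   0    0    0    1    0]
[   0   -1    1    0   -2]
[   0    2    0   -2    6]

Answer: (3, 1, 1)

Derivation:
step 0: pivot 1 → sign +
step 1: pivot -1 → sign −
step 2: pivot 1 → sign +
step 3: pivot 2 → sign +
step 4: row/col 4 already zero → sign 0
signature = (3, 1, 1)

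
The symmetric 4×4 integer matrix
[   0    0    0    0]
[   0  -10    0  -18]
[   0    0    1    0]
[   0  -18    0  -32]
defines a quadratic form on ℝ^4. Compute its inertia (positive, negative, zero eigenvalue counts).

step 0: pivot -10 → sign −
step 1: pivot 1 → sign +
step 2: pivot 2/5 → sign +
step 3: row/col 3 already zero → sign 0
signature = (2, 1, 1)

Answer: (2, 1, 1)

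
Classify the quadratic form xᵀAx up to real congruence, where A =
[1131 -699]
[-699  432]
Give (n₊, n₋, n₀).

Answer: (1, 1, 0)

Derivation:
step 0: pivot 1131 → sign +
step 1: pivot -3/377 → sign −
signature = (1, 1, 0)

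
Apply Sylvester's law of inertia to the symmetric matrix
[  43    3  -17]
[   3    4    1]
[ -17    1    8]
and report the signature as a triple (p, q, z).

step 0: pivot 43 → sign +
step 1: pivot 163/43 → sign +
step 2: pivot 3/163 → sign +
signature = (3, 0, 0)

Answer: (3, 0, 0)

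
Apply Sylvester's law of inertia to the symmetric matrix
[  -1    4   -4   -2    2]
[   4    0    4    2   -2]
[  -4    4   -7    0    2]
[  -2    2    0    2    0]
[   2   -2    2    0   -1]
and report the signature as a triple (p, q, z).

step 0: pivot -1 → sign −
step 1: pivot 16 → sign +
step 2: pivot 15/4 → sign +
step 3: pivot -49/15 → sign −
step 4: pivot -3/49 → sign −
signature = (2, 3, 0)

Answer: (2, 3, 0)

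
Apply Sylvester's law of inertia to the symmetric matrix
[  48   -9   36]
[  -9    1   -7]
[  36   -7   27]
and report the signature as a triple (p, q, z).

step 0: pivot 48 → sign +
step 1: pivot -11/16 → sign −
step 2: pivot 1/11 → sign +
signature = (2, 1, 0)

Answer: (2, 1, 0)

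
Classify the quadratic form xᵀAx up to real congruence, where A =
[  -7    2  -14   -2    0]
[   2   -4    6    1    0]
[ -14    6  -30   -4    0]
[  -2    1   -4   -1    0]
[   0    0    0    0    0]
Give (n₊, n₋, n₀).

Answer: (0, 4, 1)

Derivation:
step 0: pivot -7 → sign −
step 1: pivot -24/7 → sign −
step 2: pivot -5/6 → sign −
step 3: pivot -3/10 → sign −
step 4: row/col 4 already zero → sign 0
signature = (0, 4, 1)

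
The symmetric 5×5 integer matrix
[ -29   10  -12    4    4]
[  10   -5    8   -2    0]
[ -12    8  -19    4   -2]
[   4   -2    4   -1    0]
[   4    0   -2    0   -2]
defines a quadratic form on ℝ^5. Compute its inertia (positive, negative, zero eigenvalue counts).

Answer: (0, 5, 0)

Derivation:
step 0: pivot -29 → sign −
step 1: pivot -45/29 → sign −
step 2: pivot -199/45 → sign −
step 3: pivot -11/199 → sign −
step 4: pivot -2/11 → sign −
signature = (0, 5, 0)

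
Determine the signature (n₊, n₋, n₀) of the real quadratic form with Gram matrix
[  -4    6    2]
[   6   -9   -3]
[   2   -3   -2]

step 0: pivot -4 → sign −
step 1: pivot -1 → sign −
step 2: row/col 2 already zero → sign 0
signature = (0, 2, 1)

Answer: (0, 2, 1)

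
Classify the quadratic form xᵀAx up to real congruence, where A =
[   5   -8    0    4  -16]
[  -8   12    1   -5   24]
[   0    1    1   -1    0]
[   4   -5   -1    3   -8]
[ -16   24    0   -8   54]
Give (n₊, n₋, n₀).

Answer: (4, 1, 0)

Derivation:
step 0: pivot 5 → sign +
step 1: pivot -4/5 → sign −
step 2: pivot 9/4 → sign +
step 3: pivot 2 → sign +
step 4: pivot 2/3 → sign +
signature = (4, 1, 0)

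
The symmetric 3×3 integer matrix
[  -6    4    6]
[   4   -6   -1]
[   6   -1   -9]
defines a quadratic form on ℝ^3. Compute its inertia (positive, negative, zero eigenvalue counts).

Answer: (0, 3, 0)

Derivation:
step 0: pivot -6 → sign −
step 1: pivot -10/3 → sign −
step 2: pivot -3/10 → sign −
signature = (0, 3, 0)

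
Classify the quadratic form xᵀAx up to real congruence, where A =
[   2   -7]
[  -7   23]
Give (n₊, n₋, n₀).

step 0: pivot 2 → sign +
step 1: pivot -3/2 → sign −
signature = (1, 1, 0)

Answer: (1, 1, 0)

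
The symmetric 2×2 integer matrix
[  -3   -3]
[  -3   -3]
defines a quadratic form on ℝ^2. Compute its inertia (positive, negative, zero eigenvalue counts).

Answer: (0, 1, 1)

Derivation:
step 0: pivot -3 → sign −
step 1: row/col 1 already zero → sign 0
signature = (0, 1, 1)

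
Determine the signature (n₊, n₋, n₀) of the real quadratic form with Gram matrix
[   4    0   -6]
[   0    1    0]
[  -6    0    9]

step 0: pivot 4 → sign +
step 1: pivot 1 → sign +
step 2: row/col 2 already zero → sign 0
signature = (2, 0, 1)

Answer: (2, 0, 1)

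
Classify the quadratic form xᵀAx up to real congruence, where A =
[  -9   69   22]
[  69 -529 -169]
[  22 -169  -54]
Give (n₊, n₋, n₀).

Answer: (1, 2, 0)

Derivation:
step 0: pivot -9 → sign −
step 1: pivot -2/9 → sign −
step 2: pivot 1/2 → sign +
signature = (1, 2, 0)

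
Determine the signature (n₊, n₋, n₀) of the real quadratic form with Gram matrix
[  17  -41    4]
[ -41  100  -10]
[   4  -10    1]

step 0: pivot 17 → sign +
step 1: pivot 19/17 → sign +
step 2: pivot -1/19 → sign −
signature = (2, 1, 0)

Answer: (2, 1, 0)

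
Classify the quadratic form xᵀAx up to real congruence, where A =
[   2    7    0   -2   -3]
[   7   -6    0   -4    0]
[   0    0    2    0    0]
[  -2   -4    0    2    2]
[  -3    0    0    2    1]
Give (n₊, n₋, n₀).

Answer: (4, 1, 0)

Derivation:
step 0: pivot 2 → sign +
step 1: pivot -61/2 → sign −
step 2: pivot 2 → sign +
step 3: pivot 18/61 → sign +
step 4: pivot 1/9 → sign +
signature = (4, 1, 0)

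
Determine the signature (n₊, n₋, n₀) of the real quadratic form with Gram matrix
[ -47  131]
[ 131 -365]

Answer: (1, 1, 0)

Derivation:
step 0: pivot -47 → sign −
step 1: pivot 6/47 → sign +
signature = (1, 1, 0)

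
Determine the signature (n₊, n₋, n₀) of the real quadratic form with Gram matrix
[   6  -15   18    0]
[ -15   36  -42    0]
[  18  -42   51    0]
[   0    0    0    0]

step 0: pivot 6 → sign +
step 1: pivot -3/2 → sign −
step 2: pivot 3 → sign +
step 3: row/col 3 already zero → sign 0
signature = (2, 1, 1)

Answer: (2, 1, 1)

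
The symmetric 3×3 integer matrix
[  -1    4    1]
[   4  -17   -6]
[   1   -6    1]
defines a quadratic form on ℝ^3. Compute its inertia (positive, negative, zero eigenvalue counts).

step 0: pivot -1 → sign −
step 1: pivot -1 → sign −
step 2: pivot 6 → sign +
signature = (1, 2, 0)

Answer: (1, 2, 0)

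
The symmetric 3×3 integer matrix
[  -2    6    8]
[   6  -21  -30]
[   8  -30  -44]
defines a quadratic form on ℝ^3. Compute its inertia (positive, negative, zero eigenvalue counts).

Answer: (0, 2, 1)

Derivation:
step 0: pivot -2 → sign −
step 1: pivot -3 → sign −
step 2: row/col 2 already zero → sign 0
signature = (0, 2, 1)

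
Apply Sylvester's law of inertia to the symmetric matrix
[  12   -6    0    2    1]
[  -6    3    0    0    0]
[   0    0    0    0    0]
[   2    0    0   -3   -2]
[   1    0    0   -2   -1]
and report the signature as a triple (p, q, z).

step 0: pivot 12 → sign +
step 1: pivot -10/3 → sign −
step 2: pivot 3/10 → sign +
step 3: pivot 1/4 → sign +
step 4: row/col 4 already zero → sign 0
signature = (3, 1, 1)

Answer: (3, 1, 1)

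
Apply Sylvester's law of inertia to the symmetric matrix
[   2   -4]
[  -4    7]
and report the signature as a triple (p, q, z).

Answer: (1, 1, 0)

Derivation:
step 0: pivot 2 → sign +
step 1: pivot -1 → sign −
signature = (1, 1, 0)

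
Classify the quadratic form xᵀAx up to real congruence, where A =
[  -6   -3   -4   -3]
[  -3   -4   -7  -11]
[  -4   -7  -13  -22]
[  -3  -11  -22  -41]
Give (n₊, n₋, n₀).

Answer: (0, 4, 0)

Derivation:
step 0: pivot -6 → sign −
step 1: pivot -5/2 → sign −
step 2: pivot -1/3 → sign −
step 3: pivot -2/5 → sign −
signature = (0, 4, 0)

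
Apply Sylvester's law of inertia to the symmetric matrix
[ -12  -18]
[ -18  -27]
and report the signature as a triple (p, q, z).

step 0: pivot -12 → sign −
step 1: row/col 1 already zero → sign 0
signature = (0, 1, 1)

Answer: (0, 1, 1)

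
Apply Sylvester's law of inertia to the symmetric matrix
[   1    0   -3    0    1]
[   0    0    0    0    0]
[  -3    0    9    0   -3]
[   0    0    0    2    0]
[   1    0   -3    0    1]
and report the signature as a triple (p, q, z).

Answer: (2, 0, 3)

Derivation:
step 0: pivot 1 → sign +
step 1: pivot 2 → sign +
step 2: row/col 2 already zero → sign 0
step 3: row/col 3 already zero → sign 0
step 4: row/col 4 already zero → sign 0
signature = (2, 0, 3)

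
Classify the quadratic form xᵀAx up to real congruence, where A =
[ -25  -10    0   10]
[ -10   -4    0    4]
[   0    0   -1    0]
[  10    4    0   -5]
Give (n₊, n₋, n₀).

step 0: pivot -25 → sign −
step 1: pivot -1 → sign −
step 2: pivot -1 → sign −
step 3: row/col 3 already zero → sign 0
signature = (0, 3, 1)

Answer: (0, 3, 1)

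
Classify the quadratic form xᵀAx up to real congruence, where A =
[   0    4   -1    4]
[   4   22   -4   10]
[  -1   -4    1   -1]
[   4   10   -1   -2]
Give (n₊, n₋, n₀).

step 0: pivot 22 → sign +
step 1: pivot -8/11 → sign −
step 2: pivot 3/8 → sign +
step 3: row/col 3 already zero → sign 0
signature = (2, 1, 1)

Answer: (2, 1, 1)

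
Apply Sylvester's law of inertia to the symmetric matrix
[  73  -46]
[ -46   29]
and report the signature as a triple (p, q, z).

Answer: (2, 0, 0)

Derivation:
step 0: pivot 73 → sign +
step 1: pivot 1/73 → sign +
signature = (2, 0, 0)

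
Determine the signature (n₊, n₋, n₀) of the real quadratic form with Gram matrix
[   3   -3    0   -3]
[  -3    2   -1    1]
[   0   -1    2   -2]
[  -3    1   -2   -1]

step 0: pivot 3 → sign +
step 1: pivot -1 → sign −
step 2: pivot 3 → sign +
step 3: row/col 3 already zero → sign 0
signature = (2, 1, 1)

Answer: (2, 1, 1)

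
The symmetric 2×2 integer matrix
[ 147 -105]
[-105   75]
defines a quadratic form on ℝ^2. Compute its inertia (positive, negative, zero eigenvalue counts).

Answer: (1, 0, 1)

Derivation:
step 0: pivot 147 → sign +
step 1: row/col 1 already zero → sign 0
signature = (1, 0, 1)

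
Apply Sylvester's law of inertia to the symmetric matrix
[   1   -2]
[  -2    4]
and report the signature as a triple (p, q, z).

Answer: (1, 0, 1)

Derivation:
step 0: pivot 1 → sign +
step 1: row/col 1 already zero → sign 0
signature = (1, 0, 1)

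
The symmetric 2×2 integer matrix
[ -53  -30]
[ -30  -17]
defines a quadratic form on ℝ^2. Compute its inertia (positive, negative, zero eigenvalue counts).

step 0: pivot -53 → sign −
step 1: pivot -1/53 → sign −
signature = (0, 2, 0)

Answer: (0, 2, 0)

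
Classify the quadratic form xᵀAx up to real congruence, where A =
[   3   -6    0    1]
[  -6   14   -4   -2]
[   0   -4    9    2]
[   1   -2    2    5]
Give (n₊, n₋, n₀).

step 0: pivot 3 → sign +
step 1: pivot 2 → sign +
step 2: pivot 1 → sign +
step 3: pivot 2/3 → sign +
signature = (4, 0, 0)

Answer: (4, 0, 0)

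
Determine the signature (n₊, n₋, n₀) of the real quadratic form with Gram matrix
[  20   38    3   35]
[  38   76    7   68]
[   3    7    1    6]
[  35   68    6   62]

step 0: pivot 20 → sign +
step 1: pivot 19/5 → sign +
step 2: pivot 2/19 → sign +
step 3: pivot -3/8 → sign −
signature = (3, 1, 0)

Answer: (3, 1, 0)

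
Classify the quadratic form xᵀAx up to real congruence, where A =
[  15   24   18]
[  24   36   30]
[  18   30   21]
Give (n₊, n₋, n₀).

step 0: pivot 15 → sign +
step 1: pivot -12/5 → sign −
step 2: row/col 2 already zero → sign 0
signature = (1, 1, 1)

Answer: (1, 1, 1)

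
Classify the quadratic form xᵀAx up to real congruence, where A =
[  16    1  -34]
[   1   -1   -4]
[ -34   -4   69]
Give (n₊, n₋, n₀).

step 0: pivot 16 → sign +
step 1: pivot -17/16 → sign −
step 2: pivot 1/17 → sign +
signature = (2, 1, 0)

Answer: (2, 1, 0)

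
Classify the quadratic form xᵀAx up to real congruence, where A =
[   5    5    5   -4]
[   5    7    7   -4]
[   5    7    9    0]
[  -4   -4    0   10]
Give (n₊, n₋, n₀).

step 0: pivot 5 → sign +
step 1: pivot 2 → sign +
step 2: pivot 2 → sign +
step 3: pivot -6/5 → sign −
signature = (3, 1, 0)

Answer: (3, 1, 0)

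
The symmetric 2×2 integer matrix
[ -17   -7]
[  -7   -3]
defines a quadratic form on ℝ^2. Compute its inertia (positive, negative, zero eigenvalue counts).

Answer: (0, 2, 0)

Derivation:
step 0: pivot -17 → sign −
step 1: pivot -2/17 → sign −
signature = (0, 2, 0)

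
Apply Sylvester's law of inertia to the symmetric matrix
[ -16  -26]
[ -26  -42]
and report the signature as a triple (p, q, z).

step 0: pivot -16 → sign −
step 1: pivot 1/4 → sign +
signature = (1, 1, 0)

Answer: (1, 1, 0)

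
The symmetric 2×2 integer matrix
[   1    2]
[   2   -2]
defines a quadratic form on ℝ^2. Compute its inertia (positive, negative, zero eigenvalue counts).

Answer: (1, 1, 0)

Derivation:
step 0: pivot 1 → sign +
step 1: pivot -6 → sign −
signature = (1, 1, 0)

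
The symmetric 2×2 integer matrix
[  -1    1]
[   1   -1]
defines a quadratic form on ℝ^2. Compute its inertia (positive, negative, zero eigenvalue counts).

step 0: pivot -1 → sign −
step 1: row/col 1 already zero → sign 0
signature = (0, 1, 1)

Answer: (0, 1, 1)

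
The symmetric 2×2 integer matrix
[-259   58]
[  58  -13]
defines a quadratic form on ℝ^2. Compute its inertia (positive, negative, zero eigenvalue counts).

Answer: (0, 2, 0)

Derivation:
step 0: pivot -259 → sign −
step 1: pivot -3/259 → sign −
signature = (0, 2, 0)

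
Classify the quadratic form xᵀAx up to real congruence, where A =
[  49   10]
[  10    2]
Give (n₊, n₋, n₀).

step 0: pivot 49 → sign +
step 1: pivot -2/49 → sign −
signature = (1, 1, 0)

Answer: (1, 1, 0)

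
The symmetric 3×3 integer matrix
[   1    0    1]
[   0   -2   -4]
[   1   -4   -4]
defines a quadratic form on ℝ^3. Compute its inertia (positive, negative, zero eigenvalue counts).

Answer: (2, 1, 0)

Derivation:
step 0: pivot 1 → sign +
step 1: pivot -2 → sign −
step 2: pivot 3 → sign +
signature = (2, 1, 0)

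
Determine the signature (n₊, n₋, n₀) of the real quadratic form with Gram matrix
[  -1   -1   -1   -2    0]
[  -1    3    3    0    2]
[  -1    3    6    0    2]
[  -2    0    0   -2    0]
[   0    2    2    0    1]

step 0: pivot -1 → sign −
step 1: pivot 4 → sign +
step 2: pivot 3 → sign +
step 3: pivot 1 → sign +
step 4: pivot -1 → sign −
signature = (3, 2, 0)

Answer: (3, 2, 0)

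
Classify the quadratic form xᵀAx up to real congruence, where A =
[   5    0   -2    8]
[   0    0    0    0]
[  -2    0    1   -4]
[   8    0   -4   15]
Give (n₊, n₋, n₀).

step 0: pivot 5 → sign +
step 1: pivot 1/5 → sign +
step 2: pivot -1 → sign −
step 3: row/col 3 already zero → sign 0
signature = (2, 1, 1)

Answer: (2, 1, 1)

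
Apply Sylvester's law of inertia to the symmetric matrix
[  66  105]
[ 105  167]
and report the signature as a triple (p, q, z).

step 0: pivot 66 → sign +
step 1: pivot -1/22 → sign −
signature = (1, 1, 0)

Answer: (1, 1, 0)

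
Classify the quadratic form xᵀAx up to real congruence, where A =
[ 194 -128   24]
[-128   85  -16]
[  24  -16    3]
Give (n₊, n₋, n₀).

Answer: (2, 1, 0)

Derivation:
step 0: pivot 194 → sign +
step 1: pivot 53/97 → sign +
step 2: pivot -1/53 → sign −
signature = (2, 1, 0)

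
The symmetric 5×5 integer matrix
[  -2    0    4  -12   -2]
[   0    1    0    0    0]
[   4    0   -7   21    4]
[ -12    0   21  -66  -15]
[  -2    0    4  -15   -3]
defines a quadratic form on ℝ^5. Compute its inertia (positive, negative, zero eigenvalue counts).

Answer: (3, 2, 0)

Derivation:
step 0: pivot -2 → sign −
step 1: pivot 1 → sign +
step 2: pivot 1 → sign +
step 3: pivot -3 → sign −
step 4: pivot 2 → sign +
signature = (3, 2, 0)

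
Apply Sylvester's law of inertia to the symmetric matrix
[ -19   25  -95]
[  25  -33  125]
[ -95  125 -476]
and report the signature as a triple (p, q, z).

Answer: (0, 3, 0)

Derivation:
step 0: pivot -19 → sign −
step 1: pivot -2/19 → sign −
step 2: pivot -1 → sign −
signature = (0, 3, 0)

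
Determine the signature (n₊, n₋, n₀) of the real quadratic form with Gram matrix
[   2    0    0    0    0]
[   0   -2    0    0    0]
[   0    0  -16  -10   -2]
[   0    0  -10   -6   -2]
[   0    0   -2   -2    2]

Answer: (2, 2, 1)

Derivation:
step 0: pivot 2 → sign +
step 1: pivot -2 → sign −
step 2: pivot -16 → sign −
step 3: pivot 1/4 → sign +
step 4: row/col 4 already zero → sign 0
signature = (2, 2, 1)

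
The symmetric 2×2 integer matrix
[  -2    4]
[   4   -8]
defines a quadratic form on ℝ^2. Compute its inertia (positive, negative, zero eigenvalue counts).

step 0: pivot -2 → sign −
step 1: row/col 1 already zero → sign 0
signature = (0, 1, 1)

Answer: (0, 1, 1)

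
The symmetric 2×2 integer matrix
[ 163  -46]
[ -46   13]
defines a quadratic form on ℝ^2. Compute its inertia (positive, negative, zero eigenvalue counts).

step 0: pivot 163 → sign +
step 1: pivot 3/163 → sign +
signature = (2, 0, 0)

Answer: (2, 0, 0)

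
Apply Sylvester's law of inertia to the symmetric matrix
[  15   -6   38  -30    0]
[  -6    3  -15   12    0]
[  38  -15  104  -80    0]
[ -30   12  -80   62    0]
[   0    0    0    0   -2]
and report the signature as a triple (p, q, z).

step 0: pivot 15 → sign +
step 1: pivot 3/5 → sign +
step 2: pivot 23/3 → sign +
step 3: pivot -2/23 → sign −
step 4: pivot -2 → sign −
signature = (3, 2, 0)

Answer: (3, 2, 0)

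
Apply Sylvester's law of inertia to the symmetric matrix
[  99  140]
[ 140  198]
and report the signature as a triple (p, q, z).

step 0: pivot 99 → sign +
step 1: pivot 2/99 → sign +
signature = (2, 0, 0)

Answer: (2, 0, 0)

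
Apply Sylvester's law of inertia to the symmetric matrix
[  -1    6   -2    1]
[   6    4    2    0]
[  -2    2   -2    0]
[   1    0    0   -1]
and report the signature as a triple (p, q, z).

step 0: pivot -1 → sign −
step 1: pivot 40 → sign +
step 2: pivot -1/2 → sign −
step 3: pivot -2/5 → sign −
signature = (1, 3, 0)

Answer: (1, 3, 0)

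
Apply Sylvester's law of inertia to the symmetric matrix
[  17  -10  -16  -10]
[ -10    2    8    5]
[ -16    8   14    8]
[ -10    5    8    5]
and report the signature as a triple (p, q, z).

Answer: (2, 2, 0)

Derivation:
step 0: pivot 17 → sign +
step 1: pivot -66/17 → sign −
step 2: pivot -6/11 → sign −
step 3: pivot 3/2 → sign +
signature = (2, 2, 0)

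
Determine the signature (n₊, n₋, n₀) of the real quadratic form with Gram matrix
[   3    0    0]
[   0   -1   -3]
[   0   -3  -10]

Answer: (1, 2, 0)

Derivation:
step 0: pivot 3 → sign +
step 1: pivot -1 → sign −
step 2: pivot -1 → sign −
signature = (1, 2, 0)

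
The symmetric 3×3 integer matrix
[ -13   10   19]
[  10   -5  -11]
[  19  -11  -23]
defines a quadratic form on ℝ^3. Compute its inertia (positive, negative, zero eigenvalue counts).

step 0: pivot -13 → sign −
step 1: pivot 35/13 → sign +
step 2: pivot -3/35 → sign −
signature = (1, 2, 0)

Answer: (1, 2, 0)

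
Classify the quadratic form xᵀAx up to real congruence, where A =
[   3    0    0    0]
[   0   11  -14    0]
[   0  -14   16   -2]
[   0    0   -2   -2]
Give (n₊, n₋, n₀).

step 0: pivot 3 → sign +
step 1: pivot 11 → sign +
step 2: pivot -20/11 → sign −
step 3: pivot 1/5 → sign +
signature = (3, 1, 0)

Answer: (3, 1, 0)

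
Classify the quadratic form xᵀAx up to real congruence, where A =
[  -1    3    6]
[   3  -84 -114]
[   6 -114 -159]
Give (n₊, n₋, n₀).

Answer: (0, 3, 0)

Derivation:
step 0: pivot -1 → sign −
step 1: pivot -75 → sign −
step 2: pivot -3/25 → sign −
signature = (0, 3, 0)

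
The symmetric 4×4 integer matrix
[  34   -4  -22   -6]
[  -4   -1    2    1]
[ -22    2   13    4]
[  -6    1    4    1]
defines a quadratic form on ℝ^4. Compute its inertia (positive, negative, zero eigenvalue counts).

Answer: (1, 2, 1)

Derivation:
step 0: pivot 34 → sign +
step 1: pivot -25/17 → sign −
step 2: pivot -1 → sign −
step 3: row/col 3 already zero → sign 0
signature = (1, 2, 1)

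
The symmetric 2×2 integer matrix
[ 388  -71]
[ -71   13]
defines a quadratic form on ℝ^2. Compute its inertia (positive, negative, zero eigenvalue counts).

step 0: pivot 388 → sign +
step 1: pivot 3/388 → sign +
signature = (2, 0, 0)

Answer: (2, 0, 0)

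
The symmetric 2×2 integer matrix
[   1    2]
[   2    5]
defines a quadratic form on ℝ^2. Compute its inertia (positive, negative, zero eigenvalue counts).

Answer: (2, 0, 0)

Derivation:
step 0: pivot 1 → sign +
step 1: pivot 1 → sign +
signature = (2, 0, 0)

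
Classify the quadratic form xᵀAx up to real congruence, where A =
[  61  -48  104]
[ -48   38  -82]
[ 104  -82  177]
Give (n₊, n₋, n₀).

step 0: pivot 61 → sign +
step 1: pivot 14/61 → sign +
step 2: pivot -3/7 → sign −
signature = (2, 1, 0)

Answer: (2, 1, 0)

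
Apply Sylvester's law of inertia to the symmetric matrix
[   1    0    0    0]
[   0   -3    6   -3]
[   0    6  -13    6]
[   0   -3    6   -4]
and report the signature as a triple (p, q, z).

step 0: pivot 1 → sign +
step 1: pivot -3 → sign −
step 2: pivot -1 → sign −
step 3: pivot -1 → sign −
signature = (1, 3, 0)

Answer: (1, 3, 0)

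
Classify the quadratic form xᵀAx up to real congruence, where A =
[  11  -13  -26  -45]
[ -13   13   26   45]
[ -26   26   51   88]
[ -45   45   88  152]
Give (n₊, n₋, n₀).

Answer: (2, 2, 0)

Derivation:
step 0: pivot 11 → sign +
step 1: pivot -26/11 → sign −
step 2: pivot -1 → sign −
step 3: pivot 3/13 → sign +
signature = (2, 2, 0)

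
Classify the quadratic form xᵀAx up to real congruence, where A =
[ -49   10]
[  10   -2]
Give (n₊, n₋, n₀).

Answer: (1, 1, 0)

Derivation:
step 0: pivot -49 → sign −
step 1: pivot 2/49 → sign +
signature = (1, 1, 0)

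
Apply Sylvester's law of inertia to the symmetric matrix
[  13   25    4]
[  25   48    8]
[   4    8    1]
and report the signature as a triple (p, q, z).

step 0: pivot 13 → sign +
step 1: pivot -1/13 → sign −
step 2: pivot 1 → sign +
signature = (2, 1, 0)

Answer: (2, 1, 0)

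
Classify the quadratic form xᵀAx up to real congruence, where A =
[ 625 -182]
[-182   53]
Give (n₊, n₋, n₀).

step 0: pivot 625 → sign +
step 1: pivot 1/625 → sign +
signature = (2, 0, 0)

Answer: (2, 0, 0)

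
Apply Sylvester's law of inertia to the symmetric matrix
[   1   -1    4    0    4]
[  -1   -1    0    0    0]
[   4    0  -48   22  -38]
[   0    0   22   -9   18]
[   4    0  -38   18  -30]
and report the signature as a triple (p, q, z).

step 0: pivot 1 → sign +
step 1: pivot -2 → sign −
step 2: pivot -56 → sign −
step 3: pivot -5/14 → sign −
step 4: pivot -1/5 → sign −
signature = (1, 4, 0)

Answer: (1, 4, 0)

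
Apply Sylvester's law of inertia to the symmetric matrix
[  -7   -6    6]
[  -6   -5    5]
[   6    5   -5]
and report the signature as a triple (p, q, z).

step 0: pivot -7 → sign −
step 1: pivot 1/7 → sign +
step 2: row/col 2 already zero → sign 0
signature = (1, 1, 1)

Answer: (1, 1, 1)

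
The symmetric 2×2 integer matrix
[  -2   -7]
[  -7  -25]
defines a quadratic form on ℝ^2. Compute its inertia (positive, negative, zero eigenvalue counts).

Answer: (0, 2, 0)

Derivation:
step 0: pivot -2 → sign −
step 1: pivot -1/2 → sign −
signature = (0, 2, 0)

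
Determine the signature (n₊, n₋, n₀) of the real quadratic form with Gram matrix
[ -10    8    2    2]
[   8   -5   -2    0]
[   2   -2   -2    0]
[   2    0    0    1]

Answer: (1, 2, 1)

Derivation:
step 0: pivot -10 → sign −
step 1: pivot 7/5 → sign +
step 2: pivot -12/7 → sign −
step 3: row/col 3 already zero → sign 0
signature = (1, 2, 1)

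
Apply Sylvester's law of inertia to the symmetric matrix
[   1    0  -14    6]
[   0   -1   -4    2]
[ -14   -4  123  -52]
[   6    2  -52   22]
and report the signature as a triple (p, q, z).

step 0: pivot 1 → sign +
step 1: pivot -1 → sign −
step 2: pivot -57 → sign −
step 3: pivot 2/19 → sign +
signature = (2, 2, 0)

Answer: (2, 2, 0)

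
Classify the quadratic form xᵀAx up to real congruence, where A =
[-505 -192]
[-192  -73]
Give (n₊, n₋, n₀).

step 0: pivot -505 → sign −
step 1: pivot -1/505 → sign −
signature = (0, 2, 0)

Answer: (0, 2, 0)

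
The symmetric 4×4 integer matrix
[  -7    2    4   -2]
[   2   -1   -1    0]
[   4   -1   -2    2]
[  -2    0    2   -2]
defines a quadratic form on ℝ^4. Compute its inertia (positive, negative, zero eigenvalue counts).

Answer: (1, 3, 0)

Derivation:
step 0: pivot -7 → sign −
step 1: pivot -3/7 → sign −
step 2: pivot 1/3 → sign +
step 3: pivot -2 → sign −
signature = (1, 3, 0)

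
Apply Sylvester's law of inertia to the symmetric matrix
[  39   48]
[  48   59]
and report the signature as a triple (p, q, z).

step 0: pivot 39 → sign +
step 1: pivot -1/13 → sign −
signature = (1, 1, 0)

Answer: (1, 1, 0)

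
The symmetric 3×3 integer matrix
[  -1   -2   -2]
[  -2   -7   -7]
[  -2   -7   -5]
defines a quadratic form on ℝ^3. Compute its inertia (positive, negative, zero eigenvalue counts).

Answer: (1, 2, 0)

Derivation:
step 0: pivot -1 → sign −
step 1: pivot -3 → sign −
step 2: pivot 2 → sign +
signature = (1, 2, 0)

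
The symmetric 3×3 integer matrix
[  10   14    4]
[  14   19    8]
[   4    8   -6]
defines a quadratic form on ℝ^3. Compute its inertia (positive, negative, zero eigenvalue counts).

step 0: pivot 10 → sign +
step 1: pivot -3/5 → sign −
step 2: pivot 2 → sign +
signature = (2, 1, 0)

Answer: (2, 1, 0)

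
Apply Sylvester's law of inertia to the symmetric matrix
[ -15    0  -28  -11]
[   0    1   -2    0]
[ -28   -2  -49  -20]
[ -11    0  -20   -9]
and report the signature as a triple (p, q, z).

step 0: pivot -15 → sign −
step 1: pivot 1 → sign +
step 2: pivot -11/15 → sign −
step 3: pivot -6/11 → sign −
signature = (1, 3, 0)

Answer: (1, 3, 0)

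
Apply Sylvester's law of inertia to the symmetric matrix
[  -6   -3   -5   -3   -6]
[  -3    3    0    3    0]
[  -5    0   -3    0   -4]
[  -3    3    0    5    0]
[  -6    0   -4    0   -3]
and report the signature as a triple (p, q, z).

step 0: pivot -6 → sign −
step 1: pivot 9/2 → sign +
step 2: pivot -2/9 → sign −
step 3: pivot 2 → sign +
step 4: pivot 3 → sign +
signature = (3, 2, 0)

Answer: (3, 2, 0)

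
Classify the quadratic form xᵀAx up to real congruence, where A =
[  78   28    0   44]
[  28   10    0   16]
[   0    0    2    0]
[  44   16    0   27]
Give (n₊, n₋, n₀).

Answer: (3, 1, 0)

Derivation:
step 0: pivot 78 → sign +
step 1: pivot -2/39 → sign −
step 2: pivot 2 → sign +
step 3: pivot 3 → sign +
signature = (3, 1, 0)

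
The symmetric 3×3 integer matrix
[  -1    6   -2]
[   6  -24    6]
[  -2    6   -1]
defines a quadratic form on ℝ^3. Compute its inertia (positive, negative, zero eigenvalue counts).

Answer: (1, 1, 1)

Derivation:
step 0: pivot -1 → sign −
step 1: pivot 12 → sign +
step 2: row/col 2 already zero → sign 0
signature = (1, 1, 1)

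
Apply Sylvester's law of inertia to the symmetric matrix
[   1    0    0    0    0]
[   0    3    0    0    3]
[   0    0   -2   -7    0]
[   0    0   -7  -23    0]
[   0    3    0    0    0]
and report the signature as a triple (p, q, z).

step 0: pivot 1 → sign +
step 1: pivot 3 → sign +
step 2: pivot -2 → sign −
step 3: pivot 3/2 → sign +
step 4: pivot -3 → sign −
signature = (3, 2, 0)

Answer: (3, 2, 0)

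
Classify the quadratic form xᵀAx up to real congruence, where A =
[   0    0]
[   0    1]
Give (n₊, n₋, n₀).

step 0: pivot 1 → sign +
step 1: row/col 1 already zero → sign 0
signature = (1, 0, 1)

Answer: (1, 0, 1)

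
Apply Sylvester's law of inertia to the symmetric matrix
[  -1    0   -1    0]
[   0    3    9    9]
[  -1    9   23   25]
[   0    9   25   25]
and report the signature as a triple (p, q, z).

step 0: pivot -1 → sign −
step 1: pivot 3 → sign +
step 2: pivot -3 → sign −
step 3: pivot -2/3 → sign −
signature = (1, 3, 0)

Answer: (1, 3, 0)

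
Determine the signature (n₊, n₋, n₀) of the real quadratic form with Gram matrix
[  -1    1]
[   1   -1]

Answer: (0, 1, 1)

Derivation:
step 0: pivot -1 → sign −
step 1: row/col 1 already zero → sign 0
signature = (0, 1, 1)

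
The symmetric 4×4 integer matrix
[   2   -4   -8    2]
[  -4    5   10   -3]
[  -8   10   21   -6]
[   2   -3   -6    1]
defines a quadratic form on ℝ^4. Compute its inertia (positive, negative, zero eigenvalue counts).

step 0: pivot 2 → sign +
step 1: pivot -3 → sign −
step 2: pivot 1 → sign +
step 3: pivot -2/3 → sign −
signature = (2, 2, 0)

Answer: (2, 2, 0)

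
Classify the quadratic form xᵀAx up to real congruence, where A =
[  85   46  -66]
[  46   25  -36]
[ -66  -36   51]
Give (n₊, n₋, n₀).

step 0: pivot 85 → sign +
step 1: pivot 9/85 → sign +
step 2: pivot -1 → sign −
signature = (2, 1, 0)

Answer: (2, 1, 0)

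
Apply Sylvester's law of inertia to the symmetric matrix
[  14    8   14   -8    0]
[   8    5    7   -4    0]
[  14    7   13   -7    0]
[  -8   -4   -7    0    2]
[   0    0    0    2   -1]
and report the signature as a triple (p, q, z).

Answer: (3, 2, 0)

Derivation:
step 0: pivot 14 → sign +
step 1: pivot 3/7 → sign +
step 2: pivot -10/3 → sign −
step 3: pivot -37/10 → sign −
step 4: pivot 3/37 → sign +
signature = (3, 2, 0)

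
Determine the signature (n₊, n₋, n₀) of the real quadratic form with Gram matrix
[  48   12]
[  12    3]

step 0: pivot 48 → sign +
step 1: row/col 1 already zero → sign 0
signature = (1, 0, 1)

Answer: (1, 0, 1)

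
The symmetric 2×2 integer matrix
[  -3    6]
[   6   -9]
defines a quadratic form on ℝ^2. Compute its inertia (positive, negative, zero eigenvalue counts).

step 0: pivot -3 → sign −
step 1: pivot 3 → sign +
signature = (1, 1, 0)

Answer: (1, 1, 0)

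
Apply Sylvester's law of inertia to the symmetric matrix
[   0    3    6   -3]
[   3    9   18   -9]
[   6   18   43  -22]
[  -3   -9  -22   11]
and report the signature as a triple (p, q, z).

step 0: pivot 9 → sign +
step 1: pivot -1 → sign −
step 2: pivot 7 → sign +
step 3: pivot -2/7 → sign −
signature = (2, 2, 0)

Answer: (2, 2, 0)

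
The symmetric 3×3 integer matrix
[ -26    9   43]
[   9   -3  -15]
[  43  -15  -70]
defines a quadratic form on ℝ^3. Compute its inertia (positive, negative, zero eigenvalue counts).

Answer: (2, 1, 0)

Derivation:
step 0: pivot -26 → sign −
step 1: pivot 3/26 → sign +
step 2: pivot 1 → sign +
signature = (2, 1, 0)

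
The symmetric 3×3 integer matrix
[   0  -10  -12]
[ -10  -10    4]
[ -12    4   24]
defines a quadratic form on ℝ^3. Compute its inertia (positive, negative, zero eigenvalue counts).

step 0: pivot -10 → sign −
step 1: pivot 10 → sign +
step 2: row/col 2 already zero → sign 0
signature = (1, 1, 1)

Answer: (1, 1, 1)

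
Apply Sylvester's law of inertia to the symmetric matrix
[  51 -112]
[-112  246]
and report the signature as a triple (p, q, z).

step 0: pivot 51 → sign +
step 1: pivot 2/51 → sign +
signature = (2, 0, 0)

Answer: (2, 0, 0)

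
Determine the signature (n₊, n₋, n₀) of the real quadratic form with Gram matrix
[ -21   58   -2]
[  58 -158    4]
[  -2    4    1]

Answer: (2, 1, 0)

Derivation:
step 0: pivot -21 → sign −
step 1: pivot 46/21 → sign +
step 2: pivot 3/23 → sign +
signature = (2, 1, 0)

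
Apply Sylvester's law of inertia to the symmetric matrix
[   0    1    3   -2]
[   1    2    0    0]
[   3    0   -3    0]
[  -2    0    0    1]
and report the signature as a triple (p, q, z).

step 0: pivot 2 → sign +
step 1: pivot -1/2 → sign −
step 2: pivot 15 → sign +
step 3: pivot -3/5 → sign −
signature = (2, 2, 0)

Answer: (2, 2, 0)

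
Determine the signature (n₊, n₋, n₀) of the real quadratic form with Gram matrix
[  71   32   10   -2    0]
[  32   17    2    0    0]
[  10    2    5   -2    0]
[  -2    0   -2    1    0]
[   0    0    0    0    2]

step 0: pivot 71 → sign +
step 1: pivot 183/71 → sign +
step 2: pivot 211/183 → sign +
step 3: pivot 3/211 → sign +
step 4: pivot 2 → sign +
signature = (5, 0, 0)

Answer: (5, 0, 0)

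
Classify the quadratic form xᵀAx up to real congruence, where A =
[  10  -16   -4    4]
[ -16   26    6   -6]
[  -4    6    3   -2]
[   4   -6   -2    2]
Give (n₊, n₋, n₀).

step 0: pivot 10 → sign +
step 1: pivot 2/5 → sign +
step 2: pivot 1 → sign +
step 3: row/col 3 already zero → sign 0
signature = (3, 0, 1)

Answer: (3, 0, 1)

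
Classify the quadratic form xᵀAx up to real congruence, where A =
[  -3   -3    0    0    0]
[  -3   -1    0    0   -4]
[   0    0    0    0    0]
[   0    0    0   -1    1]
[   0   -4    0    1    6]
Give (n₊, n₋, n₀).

step 0: pivot -3 → sign −
step 1: pivot 2 → sign +
step 2: pivot -1 → sign −
step 3: pivot -1 → sign −
step 4: row/col 4 already zero → sign 0
signature = (1, 3, 1)

Answer: (1, 3, 1)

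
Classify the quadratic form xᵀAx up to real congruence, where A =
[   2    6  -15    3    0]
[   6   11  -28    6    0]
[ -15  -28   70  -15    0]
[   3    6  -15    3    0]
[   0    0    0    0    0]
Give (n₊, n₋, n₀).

Answer: (1, 3, 1)

Derivation:
step 0: pivot 2 → sign +
step 1: pivot -7 → sign −
step 2: pivot -17/14 → sign −
step 3: pivot -3/17 → sign −
step 4: row/col 4 already zero → sign 0
signature = (1, 3, 1)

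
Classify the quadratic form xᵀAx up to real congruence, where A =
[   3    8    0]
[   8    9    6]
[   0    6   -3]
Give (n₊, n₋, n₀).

Answer: (1, 2, 0)

Derivation:
step 0: pivot 3 → sign +
step 1: pivot -37/3 → sign −
step 2: pivot -3/37 → sign −
signature = (1, 2, 0)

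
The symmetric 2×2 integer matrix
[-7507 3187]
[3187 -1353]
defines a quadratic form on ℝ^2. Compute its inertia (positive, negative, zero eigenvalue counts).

Answer: (0, 2, 0)

Derivation:
step 0: pivot -7507 → sign −
step 1: pivot -2/7507 → sign −
signature = (0, 2, 0)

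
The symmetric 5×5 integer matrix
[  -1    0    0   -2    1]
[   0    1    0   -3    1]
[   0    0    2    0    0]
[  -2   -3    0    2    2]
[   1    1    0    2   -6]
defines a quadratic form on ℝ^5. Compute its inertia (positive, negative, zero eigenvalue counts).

step 0: pivot -1 → sign −
step 1: pivot 1 → sign +
step 2: pivot 2 → sign +
step 3: pivot -3 → sign −
step 4: pivot -3 → sign −
signature = (2, 3, 0)

Answer: (2, 3, 0)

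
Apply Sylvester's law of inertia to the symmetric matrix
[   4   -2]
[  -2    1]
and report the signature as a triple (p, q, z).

step 0: pivot 4 → sign +
step 1: row/col 1 already zero → sign 0
signature = (1, 0, 1)

Answer: (1, 0, 1)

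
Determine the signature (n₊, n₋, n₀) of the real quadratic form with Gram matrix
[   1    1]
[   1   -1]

step 0: pivot 1 → sign +
step 1: pivot -2 → sign −
signature = (1, 1, 0)

Answer: (1, 1, 0)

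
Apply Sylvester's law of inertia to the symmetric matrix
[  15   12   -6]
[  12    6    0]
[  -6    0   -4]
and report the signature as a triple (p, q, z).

Answer: (1, 1, 1)

Derivation:
step 0: pivot 15 → sign +
step 1: pivot -18/5 → sign −
step 2: row/col 2 already zero → sign 0
signature = (1, 1, 1)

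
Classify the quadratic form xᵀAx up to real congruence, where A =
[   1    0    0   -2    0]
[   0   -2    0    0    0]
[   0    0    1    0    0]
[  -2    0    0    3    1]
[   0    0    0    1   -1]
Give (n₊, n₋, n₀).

step 0: pivot 1 → sign +
step 1: pivot -2 → sign −
step 2: pivot 1 → sign +
step 3: pivot -1 → sign −
step 4: row/col 4 already zero → sign 0
signature = (2, 2, 1)

Answer: (2, 2, 1)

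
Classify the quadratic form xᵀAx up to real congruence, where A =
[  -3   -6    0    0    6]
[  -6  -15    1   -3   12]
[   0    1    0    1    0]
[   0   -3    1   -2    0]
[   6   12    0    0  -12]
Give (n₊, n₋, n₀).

step 0: pivot -3 → sign −
step 1: pivot -3 → sign −
step 2: pivot 1/3 → sign +
step 3: pivot 1 → sign +
step 4: row/col 4 already zero → sign 0
signature = (2, 2, 1)

Answer: (2, 2, 1)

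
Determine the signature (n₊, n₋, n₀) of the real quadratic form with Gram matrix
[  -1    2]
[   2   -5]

step 0: pivot -1 → sign −
step 1: pivot -1 → sign −
signature = (0, 2, 0)

Answer: (0, 2, 0)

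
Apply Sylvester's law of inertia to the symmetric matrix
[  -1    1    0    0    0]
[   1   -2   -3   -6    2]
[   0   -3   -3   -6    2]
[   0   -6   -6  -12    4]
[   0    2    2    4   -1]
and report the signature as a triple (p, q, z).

step 0: pivot -1 → sign −
step 1: pivot -1 → sign −
step 2: pivot 6 → sign +
step 3: pivot 1/3 → sign +
step 4: row/col 4 already zero → sign 0
signature = (2, 2, 1)

Answer: (2, 2, 1)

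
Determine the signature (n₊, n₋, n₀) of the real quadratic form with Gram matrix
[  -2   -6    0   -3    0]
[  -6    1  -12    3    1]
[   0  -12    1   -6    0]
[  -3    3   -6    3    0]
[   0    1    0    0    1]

step 0: pivot -2 → sign −
step 1: pivot 19 → sign +
step 2: pivot -125/19 → sign −
step 3: pivot 3/10 → sign +
step 4: pivot 6/25 → sign +
signature = (3, 2, 0)

Answer: (3, 2, 0)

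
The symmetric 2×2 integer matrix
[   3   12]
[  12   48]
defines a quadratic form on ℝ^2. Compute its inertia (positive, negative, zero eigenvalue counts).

Answer: (1, 0, 1)

Derivation:
step 0: pivot 3 → sign +
step 1: row/col 1 already zero → sign 0
signature = (1, 0, 1)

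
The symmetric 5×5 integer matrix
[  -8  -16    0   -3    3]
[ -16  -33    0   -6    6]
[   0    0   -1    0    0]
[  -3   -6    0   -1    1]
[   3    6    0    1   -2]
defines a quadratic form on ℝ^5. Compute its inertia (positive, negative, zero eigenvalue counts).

Answer: (1, 4, 0)

Derivation:
step 0: pivot -8 → sign −
step 1: pivot -1 → sign −
step 2: pivot -1 → sign −
step 3: pivot 1/8 → sign +
step 4: pivot -1 → sign −
signature = (1, 4, 0)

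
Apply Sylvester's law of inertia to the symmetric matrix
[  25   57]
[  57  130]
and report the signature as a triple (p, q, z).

step 0: pivot 25 → sign +
step 1: pivot 1/25 → sign +
signature = (2, 0, 0)

Answer: (2, 0, 0)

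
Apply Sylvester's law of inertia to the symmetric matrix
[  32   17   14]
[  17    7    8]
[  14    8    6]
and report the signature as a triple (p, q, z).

step 0: pivot 32 → sign +
step 1: pivot -65/32 → sign −
step 2: pivot 2/65 → sign +
signature = (2, 1, 0)

Answer: (2, 1, 0)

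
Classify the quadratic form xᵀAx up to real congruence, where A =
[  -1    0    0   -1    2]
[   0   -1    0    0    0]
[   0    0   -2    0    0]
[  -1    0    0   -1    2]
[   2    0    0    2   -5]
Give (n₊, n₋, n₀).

Answer: (0, 4, 1)

Derivation:
step 0: pivot -1 → sign −
step 1: pivot -1 → sign −
step 2: pivot -2 → sign −
step 3: pivot -1 → sign −
step 4: row/col 4 already zero → sign 0
signature = (0, 4, 1)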